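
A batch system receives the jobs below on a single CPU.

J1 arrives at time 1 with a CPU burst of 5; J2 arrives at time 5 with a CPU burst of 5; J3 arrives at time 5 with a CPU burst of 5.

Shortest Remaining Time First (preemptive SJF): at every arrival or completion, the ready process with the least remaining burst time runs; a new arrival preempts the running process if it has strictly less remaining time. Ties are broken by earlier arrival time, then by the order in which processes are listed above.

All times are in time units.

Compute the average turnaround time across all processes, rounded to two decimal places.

Timeline: | idle 0-1 | J1 1-6 | J2 6-11 | J3 11-16 |
Completion: J1=6  J2=11  J3=16
Turnaround (C−A): J1=5  J2=6  J3=11
Turnaround times: J1=5, J2=6, J3=11
Average turnaround = (5+6+11) / 3 = 22/3 = 7.33

7.33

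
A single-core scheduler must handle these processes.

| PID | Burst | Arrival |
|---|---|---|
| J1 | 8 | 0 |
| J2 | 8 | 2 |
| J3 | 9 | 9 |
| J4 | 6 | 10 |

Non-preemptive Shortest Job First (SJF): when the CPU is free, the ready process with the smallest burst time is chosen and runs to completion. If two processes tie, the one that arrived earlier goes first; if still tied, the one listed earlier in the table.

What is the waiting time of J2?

Schedule: | J1 0-8 | J2 8-16 | J4 16-22 | J3 22-31 |
Completion: J1=8  J2=16  J3=31  J4=22
Waiting(J2) = turnaround − burst = 14 − 8 = 6

6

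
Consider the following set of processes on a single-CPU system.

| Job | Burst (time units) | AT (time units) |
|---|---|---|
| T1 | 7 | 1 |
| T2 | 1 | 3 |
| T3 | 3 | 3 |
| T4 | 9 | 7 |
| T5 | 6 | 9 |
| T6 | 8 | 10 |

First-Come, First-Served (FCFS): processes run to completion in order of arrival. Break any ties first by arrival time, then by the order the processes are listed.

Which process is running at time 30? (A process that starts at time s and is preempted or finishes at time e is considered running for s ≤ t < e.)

Timeline: | idle 0-1 | T1 1-8 | T2 8-9 | T3 9-12 | T4 12-21 | T5 21-27 | T6 27-35 |
Completion: T1=8  T2=9  T3=12  T4=21  T5=27  T6=35
Turnaround (C−A): T1=7  T2=6  T3=9  T4=14  T5=18  T6=25

T6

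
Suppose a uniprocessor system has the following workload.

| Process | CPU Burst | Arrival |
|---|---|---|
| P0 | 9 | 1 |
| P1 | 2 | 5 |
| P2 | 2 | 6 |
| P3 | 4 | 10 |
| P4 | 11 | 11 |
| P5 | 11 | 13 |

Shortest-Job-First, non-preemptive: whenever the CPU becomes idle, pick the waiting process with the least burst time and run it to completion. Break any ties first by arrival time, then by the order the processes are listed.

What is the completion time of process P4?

Gantt: | idle 0-1 | P0 1-10 | P1 10-12 | P2 12-14 | P3 14-18 | P4 18-29 | P5 29-40 |
Completion: P0=10  P1=12  P2=14  P3=18  P4=29  P5=40
Turnaround (C−A): P0=9  P1=7  P2=8  P3=8  P4=18  P5=27

29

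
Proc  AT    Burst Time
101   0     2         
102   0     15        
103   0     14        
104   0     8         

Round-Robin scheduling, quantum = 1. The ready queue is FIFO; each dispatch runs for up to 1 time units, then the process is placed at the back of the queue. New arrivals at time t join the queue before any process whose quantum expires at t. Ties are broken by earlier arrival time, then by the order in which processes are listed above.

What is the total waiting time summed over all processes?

Gantt: | 101 0-1 | 102 1-2 | 103 2-3 | 104 3-4 | 101 4-5 | 102 5-6 | 103 6-7 | 104 7-8 | 102 8-9 | 103 9-10 | 104 10-11 | 102 11-12 | 103 12-13 | 104 13-14 | 102 14-15 | 103 15-16 | 104 16-17 | 102 17-18 | 103 18-19 | 104 19-20 | 102 20-21 | 103 21-22 | 104 22-23 | 102 23-24 | 103 24-25 | 104 25-26 | 102 26-27 | 103 27-28 | 102 28-29 | 103 29-30 | 102 30-31 | 103 31-32 | 102 32-33 | 103 33-34 | 102 34-35 | 103 35-36 | 102 36-37 | 103 37-38 | 102 38-39 |
Completion: 101=5  102=39  103=38  104=26
Waiting = turnaround − burst: 101=3, 102=24, 103=24, 104=18
Total waiting = 3 + 24 + 24 + 18 = 69

69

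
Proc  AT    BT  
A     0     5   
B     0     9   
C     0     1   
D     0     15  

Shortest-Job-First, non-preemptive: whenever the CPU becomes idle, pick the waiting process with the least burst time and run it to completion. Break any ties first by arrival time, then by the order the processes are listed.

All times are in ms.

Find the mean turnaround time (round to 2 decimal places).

Timeline: | C 0-1 | A 1-6 | B 6-15 | D 15-30 |
Completion: A=6  B=15  C=1  D=30
Turnaround times: A=6, B=15, C=1, D=30
Average turnaround = (6+15+1+30) / 4 = 52/4 = 13.00

13.00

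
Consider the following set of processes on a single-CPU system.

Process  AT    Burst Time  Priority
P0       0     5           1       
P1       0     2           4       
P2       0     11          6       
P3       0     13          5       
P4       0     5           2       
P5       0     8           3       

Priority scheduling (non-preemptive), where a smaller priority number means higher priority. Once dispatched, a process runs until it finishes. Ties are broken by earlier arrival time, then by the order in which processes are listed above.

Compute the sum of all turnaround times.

Gantt: | P0 0-5 | P4 5-10 | P5 10-18 | P1 18-20 | P3 20-33 | P2 33-44 |
Completion: P0=5  P1=20  P2=44  P3=33  P4=10  P5=18
Turnaround (C−A): P0=5  P1=20  P2=44  P3=33  P4=10  P5=18
Turnaround = completion − arrival: P0=5, P1=20, P2=44, P3=33, P4=10, P5=18
Total turnaround = 5 + 20 + 44 + 33 + 10 + 18 = 130

130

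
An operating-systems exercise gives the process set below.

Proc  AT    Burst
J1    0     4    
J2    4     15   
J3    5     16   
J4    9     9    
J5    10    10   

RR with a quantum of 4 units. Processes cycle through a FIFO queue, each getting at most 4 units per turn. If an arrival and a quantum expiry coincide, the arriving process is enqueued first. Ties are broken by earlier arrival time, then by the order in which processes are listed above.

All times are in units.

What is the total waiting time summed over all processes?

121

Schedule: | J1 0-4 | J2 4-8 | J3 8-12 | J2 12-16 | J4 16-20 | J5 20-24 | J3 24-28 | J2 28-32 | J4 32-36 | J5 36-40 | J3 40-44 | J2 44-47 | J4 47-48 | J5 48-50 | J3 50-54 |
Completion: J1=4  J2=47  J3=54  J4=48  J5=50
Turnaround (C−A): J1=4  J2=43  J3=49  J4=39  J5=40
Waiting = turnaround − burst: J1=0, J2=28, J3=33, J4=30, J5=30
Total waiting = 0 + 28 + 33 + 30 + 30 = 121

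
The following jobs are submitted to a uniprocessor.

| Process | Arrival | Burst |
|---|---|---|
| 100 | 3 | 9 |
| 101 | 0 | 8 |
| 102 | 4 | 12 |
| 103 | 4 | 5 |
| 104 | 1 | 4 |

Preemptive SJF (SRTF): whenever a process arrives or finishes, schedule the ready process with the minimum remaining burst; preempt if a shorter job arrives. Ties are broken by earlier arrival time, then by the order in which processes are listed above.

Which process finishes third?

101

Gantt: | 101 0-1 | 104 1-5 | 103 5-10 | 101 10-17 | 100 17-26 | 102 26-38 |
Completion: 100=26  101=17  102=38  103=10  104=5
Turnaround (C−A): 100=23  101=17  102=34  103=6  104=4
Finish order: 104 → 103 → 101 → 100 → 102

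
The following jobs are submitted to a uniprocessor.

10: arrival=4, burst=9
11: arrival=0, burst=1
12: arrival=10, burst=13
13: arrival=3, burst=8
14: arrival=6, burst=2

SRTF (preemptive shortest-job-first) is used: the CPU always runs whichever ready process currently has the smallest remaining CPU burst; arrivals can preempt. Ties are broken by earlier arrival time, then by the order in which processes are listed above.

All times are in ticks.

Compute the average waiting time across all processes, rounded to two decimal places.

Schedule: | 11 0-1 | idle 1-3 | 13 3-6 | 14 6-8 | 13 8-13 | 10 13-22 | 12 22-35 |
Completion: 10=22  11=1  12=35  13=13  14=8
Turnaround (C−A): 10=18  11=1  12=25  13=10  14=2
Waiting times: 10=9, 11=0, 12=12, 13=2, 14=0
Average waiting = (9+0+12+2+0) / 5 = 23/5 = 4.60

4.60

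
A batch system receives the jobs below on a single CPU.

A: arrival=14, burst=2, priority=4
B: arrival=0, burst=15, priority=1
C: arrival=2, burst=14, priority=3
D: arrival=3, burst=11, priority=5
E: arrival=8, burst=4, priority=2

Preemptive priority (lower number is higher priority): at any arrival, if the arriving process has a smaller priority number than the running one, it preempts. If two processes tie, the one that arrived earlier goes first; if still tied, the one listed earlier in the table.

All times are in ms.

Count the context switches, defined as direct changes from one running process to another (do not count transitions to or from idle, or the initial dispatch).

Gantt: | B 0-15 | E 15-19 | C 19-33 | A 33-35 | D 35-46 |
Completion: A=35  B=15  C=33  D=46  E=19
Turnaround (C−A): A=21  B=15  C=31  D=43  E=11

4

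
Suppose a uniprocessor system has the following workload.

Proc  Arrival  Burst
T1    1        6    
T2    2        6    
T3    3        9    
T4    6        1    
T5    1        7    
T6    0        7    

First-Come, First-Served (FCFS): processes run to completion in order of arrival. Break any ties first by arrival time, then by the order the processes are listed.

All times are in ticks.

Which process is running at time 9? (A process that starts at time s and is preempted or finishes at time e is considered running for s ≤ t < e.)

Gantt: | T6 0-7 | T1 7-13 | T5 13-20 | T2 20-26 | T3 26-35 | T4 35-36 |
Completion: T1=13  T2=26  T3=35  T4=36  T5=20  T6=7

T1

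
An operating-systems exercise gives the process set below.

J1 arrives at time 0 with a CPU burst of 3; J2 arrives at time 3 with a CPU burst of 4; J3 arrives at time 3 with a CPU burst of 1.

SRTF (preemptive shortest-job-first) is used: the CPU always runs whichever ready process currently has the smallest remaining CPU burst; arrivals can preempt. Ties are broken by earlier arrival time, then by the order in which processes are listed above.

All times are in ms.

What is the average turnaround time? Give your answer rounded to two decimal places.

3.00

Timeline: | J1 0-3 | J3 3-4 | J2 4-8 |
Completion: J1=3  J2=8  J3=4
Turnaround times: J1=3, J2=5, J3=1
Average turnaround = (3+5+1) / 3 = 9/3 = 3.00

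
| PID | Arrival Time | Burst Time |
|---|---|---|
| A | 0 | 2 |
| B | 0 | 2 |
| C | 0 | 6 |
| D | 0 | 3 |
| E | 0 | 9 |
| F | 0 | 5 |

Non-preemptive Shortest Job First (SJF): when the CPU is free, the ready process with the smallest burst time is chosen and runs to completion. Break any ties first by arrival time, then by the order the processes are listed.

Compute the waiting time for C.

12

Timeline: | A 0-2 | B 2-4 | D 4-7 | F 7-12 | C 12-18 | E 18-27 |
Completion: A=2  B=4  C=18  D=7  E=27  F=12
Waiting(C) = turnaround − burst = 18 − 6 = 12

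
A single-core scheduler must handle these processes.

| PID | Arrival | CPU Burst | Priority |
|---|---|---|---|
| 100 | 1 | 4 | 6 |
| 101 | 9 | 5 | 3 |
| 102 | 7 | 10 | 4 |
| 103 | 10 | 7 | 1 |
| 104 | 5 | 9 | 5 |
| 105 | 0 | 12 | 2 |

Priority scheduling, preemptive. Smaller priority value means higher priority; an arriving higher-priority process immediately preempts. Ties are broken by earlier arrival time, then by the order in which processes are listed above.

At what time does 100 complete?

47

Schedule: | 105 0-10 | 103 10-17 | 105 17-19 | 101 19-24 | 102 24-34 | 104 34-43 | 100 43-47 |
Completion: 100=47  101=24  102=34  103=17  104=43  105=19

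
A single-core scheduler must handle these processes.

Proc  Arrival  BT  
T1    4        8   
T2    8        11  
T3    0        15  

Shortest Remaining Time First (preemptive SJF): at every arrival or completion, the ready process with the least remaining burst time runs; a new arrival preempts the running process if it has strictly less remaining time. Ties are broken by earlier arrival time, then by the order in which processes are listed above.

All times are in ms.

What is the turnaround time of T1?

Timeline: | T3 0-4 | T1 4-12 | T3 12-23 | T2 23-34 |
Completion: T1=12  T2=34  T3=23
Turnaround (C−A): T1=8  T2=26  T3=23
Turnaround(T1) = completion − arrival = 12 − 4 = 8

8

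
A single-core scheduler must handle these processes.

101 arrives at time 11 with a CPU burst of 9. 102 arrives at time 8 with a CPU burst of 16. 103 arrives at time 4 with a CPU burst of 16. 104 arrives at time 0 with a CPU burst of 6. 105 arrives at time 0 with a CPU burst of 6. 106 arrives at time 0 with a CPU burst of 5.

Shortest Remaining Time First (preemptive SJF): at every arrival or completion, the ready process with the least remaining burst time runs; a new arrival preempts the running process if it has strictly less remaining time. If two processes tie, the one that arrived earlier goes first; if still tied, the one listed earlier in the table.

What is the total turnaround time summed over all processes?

Timeline: | 106 0-5 | 104 5-11 | 105 11-17 | 101 17-26 | 103 26-42 | 102 42-58 |
Completion: 101=26  102=58  103=42  104=11  105=17  106=5
Turnaround = completion − arrival: 101=15, 102=50, 103=38, 104=11, 105=17, 106=5
Total turnaround = 15 + 50 + 38 + 11 + 17 + 5 = 136

136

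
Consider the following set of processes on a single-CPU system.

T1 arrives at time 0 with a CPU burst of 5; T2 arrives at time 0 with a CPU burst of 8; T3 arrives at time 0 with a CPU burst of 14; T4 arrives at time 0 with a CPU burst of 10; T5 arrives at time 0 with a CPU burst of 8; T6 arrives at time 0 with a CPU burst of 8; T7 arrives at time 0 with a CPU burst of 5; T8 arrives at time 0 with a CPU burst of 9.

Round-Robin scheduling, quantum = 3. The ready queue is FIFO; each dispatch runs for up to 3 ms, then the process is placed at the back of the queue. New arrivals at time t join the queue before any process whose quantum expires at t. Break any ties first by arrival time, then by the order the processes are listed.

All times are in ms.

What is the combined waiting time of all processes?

Gantt: | T1 0-3 | T2 3-6 | T3 6-9 | T4 9-12 | T5 12-15 | T6 15-18 | T7 18-21 | T8 21-24 | T1 24-26 | T2 26-29 | T3 29-32 | T4 32-35 | T5 35-38 | T6 38-41 | T7 41-43 | T8 43-46 | T2 46-48 | T3 48-51 | T4 51-54 | T5 54-56 | T6 56-58 | T8 58-61 | T3 61-64 | T4 64-65 | T3 65-67 |
Completion: T1=26  T2=48  T3=67  T4=65  T5=56  T6=58  T7=43  T8=61
Turnaround (C−A): T1=26  T2=48  T3=67  T4=65  T5=56  T6=58  T7=43  T8=61
Waiting = turnaround − burst: T1=21, T2=40, T3=53, T4=55, T5=48, T6=50, T7=38, T8=52
Total waiting = 21 + 40 + 53 + 55 + 48 + 50 + 38 + 52 = 357

357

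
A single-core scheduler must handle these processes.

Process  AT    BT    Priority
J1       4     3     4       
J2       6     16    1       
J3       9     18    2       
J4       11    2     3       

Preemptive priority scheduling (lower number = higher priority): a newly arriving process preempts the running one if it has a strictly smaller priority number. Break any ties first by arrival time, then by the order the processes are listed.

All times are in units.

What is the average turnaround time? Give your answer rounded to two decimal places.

Schedule: | idle 0-4 | J1 4-6 | J2 6-22 | J3 22-40 | J4 40-42 | J1 42-43 |
Completion: J1=43  J2=22  J3=40  J4=42
Turnaround times: J1=39, J2=16, J3=31, J4=31
Average turnaround = (39+16+31+31) / 4 = 117/4 = 29.25

29.25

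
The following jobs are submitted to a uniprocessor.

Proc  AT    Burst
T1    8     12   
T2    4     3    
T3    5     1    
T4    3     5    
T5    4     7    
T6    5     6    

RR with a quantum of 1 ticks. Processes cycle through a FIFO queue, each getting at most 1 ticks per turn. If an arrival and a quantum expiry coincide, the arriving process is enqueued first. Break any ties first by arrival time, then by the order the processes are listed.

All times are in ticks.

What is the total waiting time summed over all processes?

77

Schedule: | idle 0-3 | T4 3-4 | T2 4-5 | T5 5-6 | T4 6-7 | T3 7-8 | T6 8-9 | T2 9-10 | T5 10-11 | T4 11-12 | T1 12-13 | T6 13-14 | T2 14-15 | T5 15-16 | T4 16-17 | T1 17-18 | T6 18-19 | T5 19-20 | T4 20-21 | T1 21-22 | T6 22-23 | T5 23-24 | T1 24-25 | T6 25-26 | T5 26-27 | T1 27-28 | T6 28-29 | T5 29-30 | T1 30-37 |
Completion: T1=37  T2=15  T3=8  T4=21  T5=30  T6=29
Turnaround (C−A): T1=29  T2=11  T3=3  T4=18  T5=26  T6=24
Waiting = turnaround − burst: T1=17, T2=8, T3=2, T4=13, T5=19, T6=18
Total waiting = 17 + 8 + 2 + 13 + 19 + 18 = 77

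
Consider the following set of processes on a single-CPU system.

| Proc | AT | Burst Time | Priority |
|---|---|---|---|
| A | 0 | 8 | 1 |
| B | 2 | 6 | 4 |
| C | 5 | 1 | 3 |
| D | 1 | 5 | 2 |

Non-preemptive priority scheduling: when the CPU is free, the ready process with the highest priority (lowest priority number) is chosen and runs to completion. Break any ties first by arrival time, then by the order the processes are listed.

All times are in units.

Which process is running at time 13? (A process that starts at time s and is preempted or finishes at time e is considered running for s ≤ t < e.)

Timeline: | A 0-8 | D 8-13 | C 13-14 | B 14-20 |
Completion: A=8  B=20  C=14  D=13
Turnaround (C−A): A=8  B=18  C=9  D=12

C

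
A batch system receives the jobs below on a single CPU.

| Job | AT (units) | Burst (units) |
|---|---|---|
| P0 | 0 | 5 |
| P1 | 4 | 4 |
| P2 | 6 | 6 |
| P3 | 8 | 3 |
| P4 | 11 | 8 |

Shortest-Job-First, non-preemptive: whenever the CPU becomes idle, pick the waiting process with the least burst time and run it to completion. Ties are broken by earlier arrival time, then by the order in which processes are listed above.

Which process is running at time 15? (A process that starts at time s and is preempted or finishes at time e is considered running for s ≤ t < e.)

P2

Gantt: | P0 0-5 | P1 5-9 | P3 9-12 | P2 12-18 | P4 18-26 |
Completion: P0=5  P1=9  P2=18  P3=12  P4=26
Turnaround (C−A): P0=5  P1=5  P2=12  P3=4  P4=15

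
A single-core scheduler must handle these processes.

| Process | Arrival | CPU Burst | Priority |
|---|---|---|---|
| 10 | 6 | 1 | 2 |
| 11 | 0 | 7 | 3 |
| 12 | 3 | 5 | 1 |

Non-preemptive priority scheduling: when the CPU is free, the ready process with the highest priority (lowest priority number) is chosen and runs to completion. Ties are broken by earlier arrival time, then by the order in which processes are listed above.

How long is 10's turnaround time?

7

Gantt: | 11 0-7 | 12 7-12 | 10 12-13 |
Completion: 10=13  11=7  12=12
Turnaround(10) = completion − arrival = 13 − 6 = 7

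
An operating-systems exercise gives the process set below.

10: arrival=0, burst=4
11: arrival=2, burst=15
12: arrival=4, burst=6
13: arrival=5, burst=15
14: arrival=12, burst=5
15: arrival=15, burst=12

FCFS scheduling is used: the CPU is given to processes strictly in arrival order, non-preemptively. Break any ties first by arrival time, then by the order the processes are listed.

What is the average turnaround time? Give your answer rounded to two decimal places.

Timeline: | 10 0-4 | 11 4-19 | 12 19-25 | 13 25-40 | 14 40-45 | 15 45-57 |
Completion: 10=4  11=19  12=25  13=40  14=45  15=57
Turnaround times: 10=4, 11=17, 12=21, 13=35, 14=33, 15=42
Average turnaround = (4+17+21+35+33+42) / 6 = 152/6 = 25.33

25.33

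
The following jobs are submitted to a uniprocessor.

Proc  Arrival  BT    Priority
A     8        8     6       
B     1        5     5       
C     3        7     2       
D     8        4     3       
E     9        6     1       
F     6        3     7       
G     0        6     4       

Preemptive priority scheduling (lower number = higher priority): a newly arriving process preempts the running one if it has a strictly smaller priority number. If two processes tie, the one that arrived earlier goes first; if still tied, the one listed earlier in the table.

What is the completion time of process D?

20

Gantt: | G 0-3 | C 3-9 | E 9-15 | C 15-16 | D 16-20 | G 20-23 | B 23-28 | A 28-36 | F 36-39 |
Completion: A=36  B=28  C=16  D=20  E=15  F=39  G=23
Turnaround (C−A): A=28  B=27  C=13  D=12  E=6  F=33  G=23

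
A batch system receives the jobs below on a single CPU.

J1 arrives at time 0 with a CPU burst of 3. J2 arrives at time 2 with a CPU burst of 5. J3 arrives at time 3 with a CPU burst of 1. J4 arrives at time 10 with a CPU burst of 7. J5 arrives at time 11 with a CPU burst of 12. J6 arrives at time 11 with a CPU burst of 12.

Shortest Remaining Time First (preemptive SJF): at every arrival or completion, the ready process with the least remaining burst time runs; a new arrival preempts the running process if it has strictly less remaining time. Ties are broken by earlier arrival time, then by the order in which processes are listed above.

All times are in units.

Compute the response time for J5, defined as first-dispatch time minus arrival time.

Schedule: | J1 0-3 | J3 3-4 | J2 4-9 | idle 9-10 | J4 10-17 | J5 17-29 | J6 29-41 |
Completion: J1=3  J2=9  J3=4  J4=17  J5=29  J6=41
Response(J5) = first start − arrival = 17 − 11 = 6

6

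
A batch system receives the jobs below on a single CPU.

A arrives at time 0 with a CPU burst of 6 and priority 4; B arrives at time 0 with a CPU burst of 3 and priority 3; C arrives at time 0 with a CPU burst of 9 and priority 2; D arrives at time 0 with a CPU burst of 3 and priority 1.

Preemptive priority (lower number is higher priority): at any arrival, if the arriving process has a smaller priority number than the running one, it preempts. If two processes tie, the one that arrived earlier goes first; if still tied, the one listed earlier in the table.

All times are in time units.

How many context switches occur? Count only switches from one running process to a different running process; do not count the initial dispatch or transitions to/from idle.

3

Gantt: | D 0-3 | C 3-12 | B 12-15 | A 15-21 |
Completion: A=21  B=15  C=12  D=3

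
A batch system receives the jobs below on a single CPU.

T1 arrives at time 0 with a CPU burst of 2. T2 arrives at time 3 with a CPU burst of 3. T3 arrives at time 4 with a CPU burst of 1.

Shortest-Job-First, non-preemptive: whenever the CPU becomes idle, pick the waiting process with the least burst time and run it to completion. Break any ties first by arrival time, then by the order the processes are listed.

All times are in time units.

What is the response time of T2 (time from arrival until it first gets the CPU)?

Schedule: | T1 0-2 | idle 2-3 | T2 3-6 | T3 6-7 |
Completion: T1=2  T2=6  T3=7
Response(T2) = first start − arrival = 3 − 3 = 0

0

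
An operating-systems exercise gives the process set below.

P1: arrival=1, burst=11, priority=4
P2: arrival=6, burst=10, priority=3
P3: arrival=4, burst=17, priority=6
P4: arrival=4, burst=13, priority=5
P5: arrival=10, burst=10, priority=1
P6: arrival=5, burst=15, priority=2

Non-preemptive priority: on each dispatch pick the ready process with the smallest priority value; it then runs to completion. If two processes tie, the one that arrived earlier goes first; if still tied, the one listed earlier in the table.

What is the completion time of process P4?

Timeline: | idle 0-1 | P1 1-12 | P5 12-22 | P6 22-37 | P2 37-47 | P4 47-60 | P3 60-77 |
Completion: P1=12  P2=47  P3=77  P4=60  P5=22  P6=37
Turnaround (C−A): P1=11  P2=41  P3=73  P4=56  P5=12  P6=32

60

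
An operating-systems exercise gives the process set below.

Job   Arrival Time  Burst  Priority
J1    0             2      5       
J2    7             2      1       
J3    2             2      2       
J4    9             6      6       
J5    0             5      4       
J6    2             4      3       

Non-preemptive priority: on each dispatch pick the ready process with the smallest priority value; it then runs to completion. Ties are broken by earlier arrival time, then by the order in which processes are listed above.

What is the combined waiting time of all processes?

29

Gantt: | J5 0-5 | J3 5-7 | J2 7-9 | J6 9-13 | J1 13-15 | J4 15-21 |
Completion: J1=15  J2=9  J3=7  J4=21  J5=5  J6=13
Waiting = turnaround − burst: J1=13, J2=0, J3=3, J4=6, J5=0, J6=7
Total waiting = 13 + 0 + 3 + 6 + 0 + 7 = 29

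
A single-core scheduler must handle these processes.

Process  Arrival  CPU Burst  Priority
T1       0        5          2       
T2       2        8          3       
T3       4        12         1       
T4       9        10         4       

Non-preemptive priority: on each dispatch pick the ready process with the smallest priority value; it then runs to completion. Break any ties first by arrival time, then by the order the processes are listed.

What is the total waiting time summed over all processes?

32

Gantt: | T1 0-5 | T3 5-17 | T2 17-25 | T4 25-35 |
Completion: T1=5  T2=25  T3=17  T4=35
Turnaround (C−A): T1=5  T2=23  T3=13  T4=26
Waiting = turnaround − burst: T1=0, T2=15, T3=1, T4=16
Total waiting = 0 + 15 + 1 + 16 = 32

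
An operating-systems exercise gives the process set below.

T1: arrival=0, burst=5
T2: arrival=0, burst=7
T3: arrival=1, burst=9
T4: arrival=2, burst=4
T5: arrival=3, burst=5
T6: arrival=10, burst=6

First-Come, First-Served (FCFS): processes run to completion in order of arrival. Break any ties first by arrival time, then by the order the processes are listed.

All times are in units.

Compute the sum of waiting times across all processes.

77

Gantt: | T1 0-5 | T2 5-12 | T3 12-21 | T4 21-25 | T5 25-30 | T6 30-36 |
Completion: T1=5  T2=12  T3=21  T4=25  T5=30  T6=36
Waiting = turnaround − burst: T1=0, T2=5, T3=11, T4=19, T5=22, T6=20
Total waiting = 0 + 5 + 11 + 19 + 22 + 20 = 77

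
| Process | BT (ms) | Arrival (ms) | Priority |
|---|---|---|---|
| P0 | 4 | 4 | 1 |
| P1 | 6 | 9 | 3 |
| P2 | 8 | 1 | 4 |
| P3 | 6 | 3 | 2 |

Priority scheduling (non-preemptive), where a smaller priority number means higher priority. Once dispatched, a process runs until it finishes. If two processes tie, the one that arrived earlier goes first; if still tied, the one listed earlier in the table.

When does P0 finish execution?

Schedule: | idle 0-1 | P2 1-9 | P0 9-13 | P3 13-19 | P1 19-25 |
Completion: P0=13  P1=25  P2=9  P3=19
Turnaround (C−A): P0=9  P1=16  P2=8  P3=16

13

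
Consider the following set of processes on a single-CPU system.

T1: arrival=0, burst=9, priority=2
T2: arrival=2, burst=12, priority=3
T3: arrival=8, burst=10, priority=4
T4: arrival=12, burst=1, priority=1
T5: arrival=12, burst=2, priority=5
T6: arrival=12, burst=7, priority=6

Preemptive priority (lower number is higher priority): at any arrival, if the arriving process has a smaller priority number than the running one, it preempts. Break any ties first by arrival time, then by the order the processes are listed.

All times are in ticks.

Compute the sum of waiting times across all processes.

Timeline: | T1 0-9 | T2 9-12 | T4 12-13 | T2 13-22 | T3 22-32 | T5 32-34 | T6 34-41 |
Completion: T1=9  T2=22  T3=32  T4=13  T5=34  T6=41
Turnaround (C−A): T1=9  T2=20  T3=24  T4=1  T5=22  T6=29
Waiting = turnaround − burst: T1=0, T2=8, T3=14, T4=0, T5=20, T6=22
Total waiting = 0 + 8 + 14 + 0 + 20 + 22 = 64

64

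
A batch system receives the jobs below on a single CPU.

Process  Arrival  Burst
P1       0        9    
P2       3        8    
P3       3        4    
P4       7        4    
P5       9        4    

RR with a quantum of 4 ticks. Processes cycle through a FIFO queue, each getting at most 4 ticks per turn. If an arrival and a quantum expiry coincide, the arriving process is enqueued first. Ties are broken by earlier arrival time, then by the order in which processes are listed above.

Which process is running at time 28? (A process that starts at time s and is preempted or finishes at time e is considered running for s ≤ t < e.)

Schedule: | P1 0-4 | P2 4-8 | P3 8-12 | P1 12-16 | P4 16-20 | P2 20-24 | P5 24-28 | P1 28-29 |
Completion: P1=29  P2=24  P3=12  P4=20  P5=28
Turnaround (C−A): P1=29  P2=21  P3=9  P4=13  P5=19

P1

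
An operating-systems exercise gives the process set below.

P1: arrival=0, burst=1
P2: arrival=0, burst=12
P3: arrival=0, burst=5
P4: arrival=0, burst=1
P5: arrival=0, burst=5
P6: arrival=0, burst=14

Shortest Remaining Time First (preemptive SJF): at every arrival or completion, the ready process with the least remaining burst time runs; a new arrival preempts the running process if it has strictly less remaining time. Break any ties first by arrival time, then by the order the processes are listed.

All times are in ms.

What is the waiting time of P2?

12

Schedule: | P1 0-1 | P4 1-2 | P3 2-7 | P5 7-12 | P2 12-24 | P6 24-38 |
Completion: P1=1  P2=24  P3=7  P4=2  P5=12  P6=38
Waiting(P2) = turnaround − burst = 24 − 12 = 12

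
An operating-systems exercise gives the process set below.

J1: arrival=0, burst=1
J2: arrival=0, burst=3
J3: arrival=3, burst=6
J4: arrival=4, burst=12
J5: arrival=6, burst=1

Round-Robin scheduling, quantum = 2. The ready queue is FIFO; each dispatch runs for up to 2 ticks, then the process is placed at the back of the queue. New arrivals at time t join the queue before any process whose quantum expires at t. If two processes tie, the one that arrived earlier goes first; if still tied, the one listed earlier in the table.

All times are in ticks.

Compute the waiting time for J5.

Schedule: | J1 0-1 | J2 1-3 | J3 3-5 | J2 5-6 | J4 6-8 | J3 8-10 | J5 10-11 | J4 11-13 | J3 13-15 | J4 15-23 |
Completion: J1=1  J2=6  J3=15  J4=23  J5=11
Turnaround (C−A): J1=1  J2=6  J3=12  J4=19  J5=5
Waiting(J5) = turnaround − burst = 5 − 1 = 4

4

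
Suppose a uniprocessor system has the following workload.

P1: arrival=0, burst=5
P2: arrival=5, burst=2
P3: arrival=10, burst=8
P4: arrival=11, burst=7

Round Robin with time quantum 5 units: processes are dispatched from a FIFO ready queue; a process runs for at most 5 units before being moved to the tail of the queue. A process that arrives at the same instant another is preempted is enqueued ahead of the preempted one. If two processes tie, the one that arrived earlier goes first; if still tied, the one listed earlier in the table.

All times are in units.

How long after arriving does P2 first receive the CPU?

Timeline: | P1 0-5 | P2 5-7 | idle 7-10 | P3 10-15 | P4 15-20 | P3 20-23 | P4 23-25 |
Completion: P1=5  P2=7  P3=23  P4=25
Turnaround (C−A): P1=5  P2=2  P3=13  P4=14
Response(P2) = first start − arrival = 5 − 5 = 0

0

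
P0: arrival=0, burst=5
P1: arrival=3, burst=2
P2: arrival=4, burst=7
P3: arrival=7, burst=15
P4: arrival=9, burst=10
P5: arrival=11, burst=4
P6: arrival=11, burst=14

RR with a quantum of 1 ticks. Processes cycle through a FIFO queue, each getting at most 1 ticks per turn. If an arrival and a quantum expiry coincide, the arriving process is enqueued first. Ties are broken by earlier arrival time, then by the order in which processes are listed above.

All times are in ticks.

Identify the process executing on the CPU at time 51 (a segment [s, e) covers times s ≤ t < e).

Gantt: | P0 0-3 | P1 3-4 | P0 4-5 | P2 5-6 | P1 6-7 | P0 7-8 | P2 8-9 | P3 9-10 | P4 10-11 | P2 11-12 | P3 12-13 | P5 13-14 | P6 14-15 | P4 15-16 | P2 16-17 | P3 17-18 | P5 18-19 | P6 19-20 | P4 20-21 | P2 21-22 | P3 22-23 | P5 23-24 | P6 24-25 | P4 25-26 | P2 26-27 | P3 27-28 | P5 28-29 | P6 29-30 | P4 30-31 | P2 31-32 | P3 32-33 | P6 33-34 | P4 34-35 | P3 35-36 | P6 36-37 | P4 37-38 | P3 38-39 | P6 39-40 | P4 40-41 | P3 41-42 | P6 42-43 | P4 43-44 | P3 44-45 | P6 45-46 | P4 46-47 | P3 47-48 | P6 48-49 | P3 49-50 | P6 50-51 | P3 51-52 | P6 52-53 | P3 53-54 | P6 54-55 | P3 55-56 | P6 56-57 |
Completion: P0=8  P1=7  P2=32  P3=56  P4=47  P5=29  P6=57
Turnaround (C−A): P0=8  P1=4  P2=28  P3=49  P4=38  P5=18  P6=46

P3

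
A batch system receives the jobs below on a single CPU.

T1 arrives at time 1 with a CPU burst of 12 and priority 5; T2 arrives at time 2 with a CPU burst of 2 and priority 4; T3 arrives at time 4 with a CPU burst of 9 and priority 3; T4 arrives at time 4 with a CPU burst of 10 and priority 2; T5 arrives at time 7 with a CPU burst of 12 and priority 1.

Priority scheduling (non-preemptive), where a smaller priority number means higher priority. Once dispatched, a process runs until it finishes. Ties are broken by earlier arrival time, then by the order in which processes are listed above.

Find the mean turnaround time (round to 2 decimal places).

29.00

Gantt: | idle 0-1 | T1 1-13 | T5 13-25 | T4 25-35 | T3 35-44 | T2 44-46 |
Completion: T1=13  T2=46  T3=44  T4=35  T5=25
Turnaround (C−A): T1=12  T2=44  T3=40  T4=31  T5=18
Turnaround times: T1=12, T2=44, T3=40, T4=31, T5=18
Average turnaround = (12+44+40+31+18) / 5 = 145/5 = 29.00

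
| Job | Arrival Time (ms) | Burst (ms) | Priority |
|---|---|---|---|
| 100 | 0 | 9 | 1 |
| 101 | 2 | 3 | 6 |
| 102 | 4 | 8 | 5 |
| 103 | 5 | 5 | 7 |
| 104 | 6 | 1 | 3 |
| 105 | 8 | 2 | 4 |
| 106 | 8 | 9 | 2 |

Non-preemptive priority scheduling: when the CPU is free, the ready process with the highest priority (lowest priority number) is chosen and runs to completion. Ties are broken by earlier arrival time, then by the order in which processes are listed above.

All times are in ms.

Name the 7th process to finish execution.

Gantt: | 100 0-9 | 106 9-18 | 104 18-19 | 105 19-21 | 102 21-29 | 101 29-32 | 103 32-37 |
Completion: 100=9  101=32  102=29  103=37  104=19  105=21  106=18
Finish order: 100 → 106 → 104 → 105 → 102 → 101 → 103

103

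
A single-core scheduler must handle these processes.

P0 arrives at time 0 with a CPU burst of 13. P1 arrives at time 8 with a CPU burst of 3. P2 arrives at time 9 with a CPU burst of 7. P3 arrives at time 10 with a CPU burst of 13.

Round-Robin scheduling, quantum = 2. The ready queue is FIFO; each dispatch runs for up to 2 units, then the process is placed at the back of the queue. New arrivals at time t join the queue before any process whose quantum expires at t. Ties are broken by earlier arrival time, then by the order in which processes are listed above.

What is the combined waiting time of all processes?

43

Timeline: | P0 0-8 | P1 8-10 | P0 10-12 | P2 12-14 | P3 14-16 | P1 16-17 | P0 17-19 | P2 19-21 | P3 21-23 | P0 23-24 | P2 24-26 | P3 26-28 | P2 28-29 | P3 29-36 |
Completion: P0=24  P1=17  P2=29  P3=36
Waiting = turnaround − burst: P0=11, P1=6, P2=13, P3=13
Total waiting = 11 + 6 + 13 + 13 = 43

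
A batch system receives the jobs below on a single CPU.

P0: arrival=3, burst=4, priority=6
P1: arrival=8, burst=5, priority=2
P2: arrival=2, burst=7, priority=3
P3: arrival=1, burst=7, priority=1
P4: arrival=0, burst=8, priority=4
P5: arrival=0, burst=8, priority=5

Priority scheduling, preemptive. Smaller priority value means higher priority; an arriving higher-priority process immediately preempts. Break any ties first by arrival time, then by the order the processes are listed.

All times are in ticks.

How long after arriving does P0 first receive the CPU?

32

Timeline: | P4 0-1 | P3 1-8 | P1 8-13 | P2 13-20 | P4 20-27 | P5 27-35 | P0 35-39 |
Completion: P0=39  P1=13  P2=20  P3=8  P4=27  P5=35
Response(P0) = first start − arrival = 35 − 3 = 32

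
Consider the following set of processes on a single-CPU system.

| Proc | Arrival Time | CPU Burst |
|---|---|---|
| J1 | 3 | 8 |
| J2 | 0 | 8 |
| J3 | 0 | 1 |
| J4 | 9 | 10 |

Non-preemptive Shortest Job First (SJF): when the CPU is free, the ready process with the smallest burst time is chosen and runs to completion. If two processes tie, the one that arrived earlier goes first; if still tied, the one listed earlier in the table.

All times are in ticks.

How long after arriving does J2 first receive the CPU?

Gantt: | J3 0-1 | J2 1-9 | J1 9-17 | J4 17-27 |
Completion: J1=17  J2=9  J3=1  J4=27
Response(J2) = first start − arrival = 1 − 0 = 1

1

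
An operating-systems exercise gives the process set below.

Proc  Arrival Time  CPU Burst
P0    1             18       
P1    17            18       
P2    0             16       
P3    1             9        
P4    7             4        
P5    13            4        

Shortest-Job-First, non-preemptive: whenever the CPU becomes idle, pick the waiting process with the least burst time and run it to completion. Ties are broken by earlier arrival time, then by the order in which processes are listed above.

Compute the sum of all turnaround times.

Gantt: | P2 0-16 | P4 16-20 | P5 20-24 | P3 24-33 | P0 33-51 | P1 51-69 |
Completion: P0=51  P1=69  P2=16  P3=33  P4=20  P5=24
Turnaround (C−A): P0=50  P1=52  P2=16  P3=32  P4=13  P5=11
Turnaround = completion − arrival: P0=50, P1=52, P2=16, P3=32, P4=13, P5=11
Total turnaround = 50 + 52 + 16 + 32 + 13 + 11 = 174

174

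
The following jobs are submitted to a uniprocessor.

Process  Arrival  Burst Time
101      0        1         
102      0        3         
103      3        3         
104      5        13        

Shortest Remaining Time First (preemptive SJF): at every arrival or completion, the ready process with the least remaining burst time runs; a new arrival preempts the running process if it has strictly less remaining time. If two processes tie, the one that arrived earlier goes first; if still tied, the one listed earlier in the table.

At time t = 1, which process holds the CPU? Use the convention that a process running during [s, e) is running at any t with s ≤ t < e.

102

Timeline: | 101 0-1 | 102 1-4 | 103 4-7 | 104 7-20 |
Completion: 101=1  102=4  103=7  104=20
Turnaround (C−A): 101=1  102=4  103=4  104=15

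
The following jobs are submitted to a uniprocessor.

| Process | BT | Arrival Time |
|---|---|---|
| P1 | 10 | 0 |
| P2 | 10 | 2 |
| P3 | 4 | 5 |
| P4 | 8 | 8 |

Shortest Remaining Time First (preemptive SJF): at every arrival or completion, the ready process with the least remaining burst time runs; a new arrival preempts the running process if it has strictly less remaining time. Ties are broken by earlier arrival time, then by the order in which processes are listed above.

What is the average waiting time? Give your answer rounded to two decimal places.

7.50

Timeline: | P1 0-5 | P3 5-9 | P1 9-14 | P4 14-22 | P2 22-32 |
Completion: P1=14  P2=32  P3=9  P4=22
Turnaround (C−A): P1=14  P2=30  P3=4  P4=14
Waiting times: P1=4, P2=20, P3=0, P4=6
Average waiting = (4+20+0+6) / 4 = 30/4 = 7.50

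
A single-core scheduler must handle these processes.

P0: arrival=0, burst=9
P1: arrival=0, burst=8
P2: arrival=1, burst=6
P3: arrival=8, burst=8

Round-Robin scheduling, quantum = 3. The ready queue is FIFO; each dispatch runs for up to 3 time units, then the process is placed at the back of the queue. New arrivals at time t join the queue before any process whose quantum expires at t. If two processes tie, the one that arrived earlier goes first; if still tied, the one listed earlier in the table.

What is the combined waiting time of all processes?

62

Timeline: | P0 0-3 | P1 3-6 | P2 6-9 | P0 9-12 | P1 12-15 | P3 15-18 | P2 18-21 | P0 21-24 | P1 24-26 | P3 26-31 |
Completion: P0=24  P1=26  P2=21  P3=31
Waiting = turnaround − burst: P0=15, P1=18, P2=14, P3=15
Total waiting = 15 + 18 + 14 + 15 = 62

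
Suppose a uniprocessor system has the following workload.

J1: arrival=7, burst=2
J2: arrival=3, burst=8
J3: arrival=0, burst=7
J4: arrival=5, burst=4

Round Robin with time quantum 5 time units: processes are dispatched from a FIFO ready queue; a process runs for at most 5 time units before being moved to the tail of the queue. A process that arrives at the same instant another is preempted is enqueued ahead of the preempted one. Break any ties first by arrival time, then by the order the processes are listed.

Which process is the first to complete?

Gantt: | J3 0-5 | J2 5-10 | J4 10-14 | J3 14-16 | J1 16-18 | J2 18-21 |
Completion: J1=18  J2=21  J3=16  J4=14
Turnaround (C−A): J1=11  J2=18  J3=16  J4=9
Finish order: J4 → J3 → J1 → J2

J4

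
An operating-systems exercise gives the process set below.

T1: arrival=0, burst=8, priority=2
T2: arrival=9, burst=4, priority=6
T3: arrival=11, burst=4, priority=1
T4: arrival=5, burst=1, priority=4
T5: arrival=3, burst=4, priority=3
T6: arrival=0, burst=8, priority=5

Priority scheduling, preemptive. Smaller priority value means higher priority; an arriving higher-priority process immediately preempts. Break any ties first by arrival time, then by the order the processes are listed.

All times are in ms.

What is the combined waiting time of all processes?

Gantt: | T1 0-8 | T5 8-11 | T3 11-15 | T5 15-16 | T4 16-17 | T6 17-25 | T2 25-29 |
Completion: T1=8  T2=29  T3=15  T4=17  T5=16  T6=25
Turnaround (C−A): T1=8  T2=20  T3=4  T4=12  T5=13  T6=25
Waiting = turnaround − burst: T1=0, T2=16, T3=0, T4=11, T5=9, T6=17
Total waiting = 0 + 16 + 0 + 11 + 9 + 17 = 53

53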